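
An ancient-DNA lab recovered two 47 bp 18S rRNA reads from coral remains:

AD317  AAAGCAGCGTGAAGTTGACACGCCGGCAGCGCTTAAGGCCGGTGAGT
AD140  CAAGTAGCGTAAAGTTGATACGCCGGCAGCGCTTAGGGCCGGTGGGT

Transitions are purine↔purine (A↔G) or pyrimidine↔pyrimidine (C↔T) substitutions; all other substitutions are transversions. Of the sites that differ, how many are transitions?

The sequences differ at positions 1 (A/C, transversion), 5 (C/T, transition), 11 (G/A, transition), 19 (C/T, transition), 36 (A/G, transition), 45 (A/G, transition).
Of the 6 differences, 5 transitions and 1 transversion, so the answer is 5.

5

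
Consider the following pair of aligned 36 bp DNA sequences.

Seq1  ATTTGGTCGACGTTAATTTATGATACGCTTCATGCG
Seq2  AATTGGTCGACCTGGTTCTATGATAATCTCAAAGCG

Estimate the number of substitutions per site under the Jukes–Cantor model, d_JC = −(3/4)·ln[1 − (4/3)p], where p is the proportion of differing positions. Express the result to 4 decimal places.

0.3924

Differing sites — 2:T/A; 12:G/C; 14:T/G; 15:A/G; 16:A/T; 18:T/C; 26:C/A; 27:G/T; 30:T/C; 31:C/A; 33:T/A.
p = 11/36 = 0.305556.
d = −0.75 · ln(1 − (4/3)·0.305556) = −0.75 · ln(0.592592) = −0.75 · (-0.523249) = 0.3924.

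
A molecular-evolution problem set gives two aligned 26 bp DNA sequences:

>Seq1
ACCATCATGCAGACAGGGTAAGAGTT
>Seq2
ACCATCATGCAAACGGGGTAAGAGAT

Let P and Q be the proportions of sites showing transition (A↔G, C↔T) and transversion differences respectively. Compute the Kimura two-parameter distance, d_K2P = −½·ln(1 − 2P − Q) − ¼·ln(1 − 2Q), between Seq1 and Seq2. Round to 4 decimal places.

0.1268

Mismatches occur at site 12 (G/A, transition), site 15 (A/G, transition), site 25 (T/A, transversion).
Of the 3 differences, 2 transitions and 1 transversion over 26 sites: P = 2/26 = 0.076923, Q = 1/26 = 0.038462.
d = −0.5·ln(0.807692) − 0.25·ln(0.923076) = −0.5·(-0.213574) − 0.25·(-0.080044) = 0.1268.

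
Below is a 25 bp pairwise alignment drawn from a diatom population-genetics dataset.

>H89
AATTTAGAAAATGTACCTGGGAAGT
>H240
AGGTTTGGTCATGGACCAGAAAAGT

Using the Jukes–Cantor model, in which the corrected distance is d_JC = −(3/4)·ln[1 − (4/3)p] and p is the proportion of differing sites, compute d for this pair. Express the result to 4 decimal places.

0.5716

Differing sites — 2:A/G; 3:T/G; 6:A/T; 8:A/G; 9:A/T; 10:A/C; 14:T/G; 18:T/A; 20:G/A; 21:G/A.
p = 10/25 = 0.400000.
d = −0.75 · ln(1 − (4/3)·0.400000) = −0.75 · ln(0.466667) = −0.75 · (-0.762139) = 0.5716.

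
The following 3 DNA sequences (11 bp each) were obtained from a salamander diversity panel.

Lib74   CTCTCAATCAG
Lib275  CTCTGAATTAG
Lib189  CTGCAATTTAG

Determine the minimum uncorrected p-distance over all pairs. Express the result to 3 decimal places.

0.182

Pairwise Hamming distances:
  Lib74 vs Lib275: 2
  Lib74 vs Lib189: 5
  Lib275 vs Lib189: 4
The smallest is 2 mismatches, between Lib74 and Lib275; p = 2/11 = 0.182.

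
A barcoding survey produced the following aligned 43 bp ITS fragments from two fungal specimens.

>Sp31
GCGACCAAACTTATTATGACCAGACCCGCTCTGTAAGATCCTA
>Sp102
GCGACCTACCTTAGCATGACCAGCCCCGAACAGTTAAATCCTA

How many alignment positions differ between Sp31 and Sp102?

Mismatches occur at site 7 (A→T), site 9 (A→C), site 14 (T→G), site 15 (T→C), site 24 (A→C), site 29 (C→A), site 30 (T→A), site 32 (T→A), site 35 (A→T), site 37 (G→A).
That gives 10 mismatches out of 43 aligned sites, so the Hamming distance is 10.

10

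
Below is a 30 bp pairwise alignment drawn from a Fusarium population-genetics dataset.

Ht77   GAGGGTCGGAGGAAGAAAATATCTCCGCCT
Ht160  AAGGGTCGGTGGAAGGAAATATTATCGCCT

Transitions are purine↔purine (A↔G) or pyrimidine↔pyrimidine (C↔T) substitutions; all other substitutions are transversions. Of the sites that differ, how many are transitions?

4

Mismatches occur at site 1 (G↔A, transition), site 10 (A↔T, transversion), site 16 (A↔G, transition), site 23 (C↔T, transition), site 24 (T↔A, transversion), site 25 (C↔T, transition).
Of the 6 differences, 4 transitions and 2 transversions, so the answer is 4.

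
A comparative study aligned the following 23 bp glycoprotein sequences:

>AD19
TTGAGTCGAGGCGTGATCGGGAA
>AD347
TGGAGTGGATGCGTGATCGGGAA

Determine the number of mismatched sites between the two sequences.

3

The sequences differ at positions 2 (T/G), 7 (C/G), 10 (G/T).
That gives 3 mismatches out of 23 aligned sites, so the Hamming distance is 3.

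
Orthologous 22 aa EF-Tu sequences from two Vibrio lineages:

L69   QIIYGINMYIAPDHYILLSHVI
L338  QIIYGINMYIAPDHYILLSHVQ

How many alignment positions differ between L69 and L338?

1

A single mismatch occurs at site 22 (I↔Q).
That gives 1 mismatch out of 22 aligned sites, so the Hamming distance is 1.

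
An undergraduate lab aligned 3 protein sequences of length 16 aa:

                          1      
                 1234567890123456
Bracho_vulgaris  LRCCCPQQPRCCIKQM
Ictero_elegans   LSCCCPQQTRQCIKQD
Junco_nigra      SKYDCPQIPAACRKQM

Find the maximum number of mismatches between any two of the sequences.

10

Pairwise Hamming distances:
  Bracho_vulgaris vs Ictero_elegans: 4
  Bracho_vulgaris vs Junco_nigra: 8
  Ictero_elegans vs Junco_nigra: 10
The largest is 10, between Ictero_elegans and Junco_nigra.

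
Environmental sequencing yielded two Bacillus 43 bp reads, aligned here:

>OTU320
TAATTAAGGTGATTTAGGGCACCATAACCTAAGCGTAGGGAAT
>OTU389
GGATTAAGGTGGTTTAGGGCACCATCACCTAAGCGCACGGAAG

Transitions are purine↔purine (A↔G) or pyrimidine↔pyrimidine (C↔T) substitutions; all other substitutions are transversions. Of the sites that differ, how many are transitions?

Differing sites — 1:T/G (Tv); 2:A/G (Ti); 12:A/G (Ti); 26:A/C (Tv); 36:T/C (Ti); 38:G/C (Tv); 43:T/G (Tv).
Of the 7 differences, 3 transitions and 4 transversions, so the answer is 3.

3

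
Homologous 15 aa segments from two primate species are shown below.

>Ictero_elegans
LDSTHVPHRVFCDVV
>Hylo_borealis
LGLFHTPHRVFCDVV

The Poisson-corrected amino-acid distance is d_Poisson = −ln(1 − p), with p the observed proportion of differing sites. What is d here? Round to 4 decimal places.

0.3102

The sequences differ at positions 2 (D/G), 3 (S/L), 4 (T/F), 6 (V/T).
p = 4/15 = 0.266667.
d = −ln(1 − 0.266667) = −ln(0.733333) = 0.3102.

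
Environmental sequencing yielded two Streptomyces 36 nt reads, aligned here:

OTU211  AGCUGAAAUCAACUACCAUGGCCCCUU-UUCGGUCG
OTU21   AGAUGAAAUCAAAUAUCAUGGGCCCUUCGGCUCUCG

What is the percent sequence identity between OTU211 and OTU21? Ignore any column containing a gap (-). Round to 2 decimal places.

77.14%

Excluding the 1 gap column leaves 35 comparable sites.
Mismatches occur at site 3 (C↔A), site 13 (C↔A), site 16 (C↔U), site 22 (C↔G), site 29 (U↔G), site 30 (U↔G), site 32 (G↔U), site 33 (G↔C).
27 of the 35 comparable sites match, so the percent identity is 27/35 × 100 = 77.14%.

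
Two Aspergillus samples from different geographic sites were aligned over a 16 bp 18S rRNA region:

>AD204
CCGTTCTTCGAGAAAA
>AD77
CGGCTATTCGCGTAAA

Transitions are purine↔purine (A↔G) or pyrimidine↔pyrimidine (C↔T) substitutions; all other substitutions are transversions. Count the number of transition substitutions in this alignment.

1

Differing sites — 2:C/G (Tv); 4:T/C (Ti); 6:C/A (Tv); 11:A/C (Tv); 13:A/T (Tv).
Of the 5 differences, 1 transition and 4 transversions, so the answer is 1.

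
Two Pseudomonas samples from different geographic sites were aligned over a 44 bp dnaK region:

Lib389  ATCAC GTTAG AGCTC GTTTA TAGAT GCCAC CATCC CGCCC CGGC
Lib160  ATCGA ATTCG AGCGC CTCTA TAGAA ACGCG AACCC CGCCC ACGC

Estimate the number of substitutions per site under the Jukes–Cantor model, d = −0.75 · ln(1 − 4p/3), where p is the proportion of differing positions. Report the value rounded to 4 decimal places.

0.4975

The sequences differ at positions 4 (A/G), 5 (C/A), 6 (G/A), 9 (A/C), 14 (T/G), 16 (G/C), 18 (T/C), 25 (T/A), 26 (G/A), 28 (C/G), 29 (A/C), 30 (C/G), 31 (C/A), 33 (T/C), 41 (C/A), 42 (G/C).
p = 16/44 = 0.363636.
d = −0.75 · ln(1 − (4/3)·0.363636) = −0.75 · ln(0.515152) = −0.75 · (-0.663293) = 0.4975.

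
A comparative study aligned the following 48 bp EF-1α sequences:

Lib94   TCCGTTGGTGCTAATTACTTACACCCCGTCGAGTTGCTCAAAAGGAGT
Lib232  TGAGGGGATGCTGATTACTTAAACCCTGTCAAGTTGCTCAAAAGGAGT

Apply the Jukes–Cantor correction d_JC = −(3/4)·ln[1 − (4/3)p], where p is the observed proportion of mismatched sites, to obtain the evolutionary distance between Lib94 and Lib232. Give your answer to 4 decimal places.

0.2158

The sequences differ at positions 2 (C/G), 3 (C/A), 5 (T/G), 6 (T/G), 8 (G/A), 13 (A/G), 22 (C/A), 27 (C/T), 31 (G/A).
p = 9/48 = 0.187500.
d = −0.75 · ln(1 − (4/3)·0.187500) = −0.75 · ln(0.750000) = −0.75 · (-0.287682) = 0.2158.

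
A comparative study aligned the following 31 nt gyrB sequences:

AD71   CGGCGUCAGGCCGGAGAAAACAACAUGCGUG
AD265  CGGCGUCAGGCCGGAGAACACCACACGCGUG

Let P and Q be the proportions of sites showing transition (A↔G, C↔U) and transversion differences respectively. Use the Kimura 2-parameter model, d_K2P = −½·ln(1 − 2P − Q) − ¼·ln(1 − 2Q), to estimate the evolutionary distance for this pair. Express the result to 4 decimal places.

0.1036

The sequences differ at positions 19 (A/C, transversion), 22 (A/C, transversion), 26 (U/C, transition).
Of the 3 differences, 1 transition and 2 transversions over 31 sites: P = 1/31 = 0.032258, Q = 2/31 = 0.064516.
d = −0.5·ln(0.870968) − 0.25·ln(0.870968) = −0.5·(-0.138150) − 0.25·(-0.138150) = 0.1036.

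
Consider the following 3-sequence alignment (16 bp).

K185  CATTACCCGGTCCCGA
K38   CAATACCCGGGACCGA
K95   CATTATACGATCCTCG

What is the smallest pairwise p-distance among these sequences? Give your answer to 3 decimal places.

0.188

Pairwise Hamming distances:
  K185 vs K38: 3
  K185 vs K95: 6
  K38 vs K95: 9
The smallest is 3 mismatches, between K185 and K38; p = 3/16 = 0.188.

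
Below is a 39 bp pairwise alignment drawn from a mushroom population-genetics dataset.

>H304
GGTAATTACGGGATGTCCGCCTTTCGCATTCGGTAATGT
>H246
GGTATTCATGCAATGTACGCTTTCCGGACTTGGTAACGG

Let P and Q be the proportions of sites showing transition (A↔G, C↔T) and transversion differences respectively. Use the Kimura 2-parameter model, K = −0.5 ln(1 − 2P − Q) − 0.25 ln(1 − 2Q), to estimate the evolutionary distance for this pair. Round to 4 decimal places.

The sequences differ at positions 5 (A/T, transversion), 7 (T/C, transition), 9 (C/T, transition), 11 (G/C, transversion), 12 (G/A, transition), 17 (C/A, transversion), 21 (C/T, transition), 24 (T/C, transition), 27 (C/G, transversion), 29 (T/C, transition), 31 (C/T, transition), 37 (T/C, transition), 39 (T/G, transversion).
Of the 13 differences, 8 transitions and 5 transversions over 39 sites: P = 8/39 = 0.205128, Q = 5/39 = 0.128205.
d = −0.5·ln(0.461539) − 0.25·ln(0.743590) = −0.5·(-0.773189) − 0.25·(-0.296265) = 0.4607.

0.4607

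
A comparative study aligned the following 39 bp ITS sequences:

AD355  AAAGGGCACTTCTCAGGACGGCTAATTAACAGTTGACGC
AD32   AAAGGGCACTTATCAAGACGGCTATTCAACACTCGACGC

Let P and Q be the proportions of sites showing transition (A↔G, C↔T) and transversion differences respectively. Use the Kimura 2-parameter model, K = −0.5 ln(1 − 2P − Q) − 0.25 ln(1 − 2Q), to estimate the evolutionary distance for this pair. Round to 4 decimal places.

Mismatches occur at site 12 (C↔A, transversion), site 16 (G↔A, transition), site 25 (A↔T, transversion), site 27 (T↔C, transition), site 32 (G↔C, transversion), site 34 (T↔C, transition).
Of the 6 differences, 3 transitions and 3 transversions over 39 sites: P = 3/39 = 0.076923, Q = 3/39 = 0.076923.
d = −0.5·ln(0.769231) − 0.25·ln(0.846154) = −0.5·(-0.262364) − 0.25·(-0.167054) = 0.1729.

0.1729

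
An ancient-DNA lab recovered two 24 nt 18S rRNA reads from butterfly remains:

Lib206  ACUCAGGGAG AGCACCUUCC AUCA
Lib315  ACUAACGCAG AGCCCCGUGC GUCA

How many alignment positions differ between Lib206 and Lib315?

7

Differing sites — 4:C/A; 6:G/C; 8:G/C; 14:A/C; 17:U/G; 19:C/G; 21:A/G.
That gives 7 mismatches out of 24 aligned sites, so the Hamming distance is 7.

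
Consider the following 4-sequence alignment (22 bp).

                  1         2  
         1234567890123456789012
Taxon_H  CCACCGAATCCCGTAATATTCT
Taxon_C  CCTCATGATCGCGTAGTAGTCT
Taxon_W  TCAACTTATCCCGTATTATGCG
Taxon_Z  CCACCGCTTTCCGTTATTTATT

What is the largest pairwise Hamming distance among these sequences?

Pairwise Hamming distances:
  Taxon_H vs Taxon_C: 7
  Taxon_H vs Taxon_W: 7
  Taxon_H vs Taxon_Z: 7
  Taxon_C vs Taxon_W: 10
  Taxon_C vs Taxon_Z: 13
  Taxon_W vs Taxon_Z: 12
The largest is 13, between Taxon_C and Taxon_Z.

13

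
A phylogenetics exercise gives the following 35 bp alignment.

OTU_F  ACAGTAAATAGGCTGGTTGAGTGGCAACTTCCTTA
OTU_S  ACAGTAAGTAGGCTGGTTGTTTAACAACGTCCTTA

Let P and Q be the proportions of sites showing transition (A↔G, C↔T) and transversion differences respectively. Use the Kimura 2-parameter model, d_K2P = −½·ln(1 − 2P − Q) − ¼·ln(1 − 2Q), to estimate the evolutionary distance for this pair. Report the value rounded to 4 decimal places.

Differing sites — 8:A/G (Ti); 20:A/T (Tv); 21:G/T (Tv); 23:G/A (Ti); 24:G/A (Ti); 29:T/G (Tv).
Of the 6 differences, 3 transitions and 3 transversions over 35 sites: P = 3/35 = 0.085714, Q = 3/35 = 0.085714.
d = −0.5·ln(0.742858) − 0.25·ln(0.828572) = −0.5·(-0.297250) − 0.25·(-0.188052) = 0.1956.

0.1956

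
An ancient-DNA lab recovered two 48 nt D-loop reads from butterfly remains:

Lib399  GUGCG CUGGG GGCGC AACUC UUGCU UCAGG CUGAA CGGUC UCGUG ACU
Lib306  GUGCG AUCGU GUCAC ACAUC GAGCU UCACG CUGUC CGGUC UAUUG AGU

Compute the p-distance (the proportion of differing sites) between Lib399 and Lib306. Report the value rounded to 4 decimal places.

0.3125

The sequences differ at positions 6 (C/A), 8 (G/C), 10 (G/U), 12 (G/U), 14 (G/A), 17 (A/C), 18 (C/A), 21 (U/G), 22 (U/A), 29 (G/C), 34 (A/U), 35 (A/C), 42 (C/A), 43 (G/U), 47 (C/G).
There are 15 differences over 48 sites, so p = 15/48 = 0.3125.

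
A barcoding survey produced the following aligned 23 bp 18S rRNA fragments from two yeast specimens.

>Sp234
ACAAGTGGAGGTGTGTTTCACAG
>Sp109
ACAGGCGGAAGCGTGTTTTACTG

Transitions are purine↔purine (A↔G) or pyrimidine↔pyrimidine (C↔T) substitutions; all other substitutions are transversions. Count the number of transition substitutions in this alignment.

5

Differing sites — 4:A/G (Ti); 6:T/C (Ti); 10:G/A (Ti); 12:T/C (Ti); 19:C/T (Ti); 22:A/T (Tv).
Of the 6 differences, 5 transitions and 1 transversion, so the answer is 5.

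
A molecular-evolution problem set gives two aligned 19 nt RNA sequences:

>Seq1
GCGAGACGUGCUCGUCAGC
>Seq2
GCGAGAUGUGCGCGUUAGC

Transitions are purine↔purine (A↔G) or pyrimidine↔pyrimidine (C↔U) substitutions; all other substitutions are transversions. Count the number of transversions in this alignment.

1

The sequences differ at positions 7 (C/U, transition), 12 (U/G, transversion), 16 (C/U, transition).
Of the 3 differences, 2 transitions and 1 transversion, so the answer is 1.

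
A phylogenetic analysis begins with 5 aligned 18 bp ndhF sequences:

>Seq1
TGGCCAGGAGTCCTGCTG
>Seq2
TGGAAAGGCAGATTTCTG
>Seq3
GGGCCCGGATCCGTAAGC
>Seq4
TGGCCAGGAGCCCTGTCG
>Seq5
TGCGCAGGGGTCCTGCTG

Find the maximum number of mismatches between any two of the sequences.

Pairwise Hamming distances:
  Seq1 vs Seq2: 8
  Seq1 vs Seq3: 9
  Seq1 vs Seq4: 3
  Seq1 vs Seq5: 3
  Seq2 vs Seq3: 13
  Seq2 vs Seq4: 10
  Seq2 vs Seq5: 9
  Seq3 vs Seq4: 8
  Seq3 vs Seq5: 12
  Seq4 vs Seq5: 6
The largest is 13, between Seq2 and Seq3.

13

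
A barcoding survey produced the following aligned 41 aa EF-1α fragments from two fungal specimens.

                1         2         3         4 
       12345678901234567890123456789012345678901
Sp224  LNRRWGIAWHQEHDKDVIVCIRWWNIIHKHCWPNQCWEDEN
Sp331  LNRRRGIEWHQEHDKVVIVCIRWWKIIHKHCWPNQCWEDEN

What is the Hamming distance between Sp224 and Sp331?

The sequences differ at positions 5 (W/R), 8 (A/E), 16 (D/V), 25 (N/K).
That gives 4 mismatches out of 41 aligned sites, so the Hamming distance is 4.

4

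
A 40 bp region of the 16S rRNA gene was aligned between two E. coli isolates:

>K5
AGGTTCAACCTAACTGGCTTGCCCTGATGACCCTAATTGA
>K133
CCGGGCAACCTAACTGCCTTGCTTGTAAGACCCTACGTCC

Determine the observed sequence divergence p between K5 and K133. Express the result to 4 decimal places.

Differing sites — 1:A/C; 2:G/C; 4:T/G; 5:T/G; 17:G/C; 23:C/T; 24:C/T; 25:T/G; 26:G/T; 28:T/A; 36:A/C; 37:T/G; 39:G/C; 40:A/C.
There are 14 differences over 40 sites, so p = 14/40 = 0.3500.

0.3500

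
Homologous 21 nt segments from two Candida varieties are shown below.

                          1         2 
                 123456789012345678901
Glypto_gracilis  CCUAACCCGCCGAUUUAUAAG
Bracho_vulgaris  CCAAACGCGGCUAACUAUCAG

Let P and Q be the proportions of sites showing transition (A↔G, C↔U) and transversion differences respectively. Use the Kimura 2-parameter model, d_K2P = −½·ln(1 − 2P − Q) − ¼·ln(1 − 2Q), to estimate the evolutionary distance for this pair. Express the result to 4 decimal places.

0.4516

The sequences differ at positions 3 (U/A, transversion), 7 (C/G, transversion), 10 (C/G, transversion), 12 (G/U, transversion), 14 (U/A, transversion), 15 (U/C, transition), 19 (A/C, transversion).
Of the 7 differences, 1 transition and 6 transversions over 21 sites: P = 1/21 = 0.047619, Q = 6/21 = 0.285714.
d = −0.5·ln(0.619048) − 0.25·ln(0.428572) = −0.5·(-0.479572) − 0.25·(-0.847297) = 0.4516.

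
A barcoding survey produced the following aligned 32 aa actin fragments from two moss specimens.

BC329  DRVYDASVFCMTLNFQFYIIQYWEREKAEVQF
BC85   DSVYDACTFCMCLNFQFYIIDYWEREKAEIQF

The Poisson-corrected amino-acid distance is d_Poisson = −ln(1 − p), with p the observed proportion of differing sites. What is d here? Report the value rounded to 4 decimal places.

0.2076

Differing sites — 2:R/S; 7:S/C; 8:V/T; 12:T/C; 21:Q/D; 30:V/I.
p = 6/32 = 0.187500.
d = −ln(1 − 0.187500) = −ln(0.812500) = 0.2076.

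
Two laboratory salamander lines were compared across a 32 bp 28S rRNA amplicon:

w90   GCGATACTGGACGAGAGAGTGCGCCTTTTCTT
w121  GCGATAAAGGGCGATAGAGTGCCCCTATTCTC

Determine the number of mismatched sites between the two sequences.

7

Differing sites — 7:C/A; 8:T/A; 11:A/G; 15:G/T; 23:G/C; 27:T/A; 32:T/C.
That gives 7 mismatches out of 32 aligned sites, so the Hamming distance is 7.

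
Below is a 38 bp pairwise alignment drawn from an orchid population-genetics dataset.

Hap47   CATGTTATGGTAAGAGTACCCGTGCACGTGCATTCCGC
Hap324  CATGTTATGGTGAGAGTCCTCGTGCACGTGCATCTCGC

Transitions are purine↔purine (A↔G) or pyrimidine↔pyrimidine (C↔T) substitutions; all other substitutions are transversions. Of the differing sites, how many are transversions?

Differing sites — 12:A/G (Ti); 18:A/C (Tv); 20:C/T (Ti); 34:T/C (Ti); 35:C/T (Ti).
Of the 5 differences, 4 transitions and 1 transversion, so the answer is 1.

1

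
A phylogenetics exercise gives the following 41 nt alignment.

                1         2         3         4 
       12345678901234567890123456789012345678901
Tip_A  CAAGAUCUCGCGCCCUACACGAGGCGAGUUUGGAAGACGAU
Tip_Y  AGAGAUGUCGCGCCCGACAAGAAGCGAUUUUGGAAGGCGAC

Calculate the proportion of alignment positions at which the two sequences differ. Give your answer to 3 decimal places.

Mismatches occur at site 1 (C→A), site 2 (A→G), site 7 (C→G), site 16 (U→G), site 20 (C→A), site 23 (G→A), site 28 (G→U), site 37 (A→G), site 41 (U→C).
There are 9 differences over 41 sites, so p = 9/41 = 0.220.

0.220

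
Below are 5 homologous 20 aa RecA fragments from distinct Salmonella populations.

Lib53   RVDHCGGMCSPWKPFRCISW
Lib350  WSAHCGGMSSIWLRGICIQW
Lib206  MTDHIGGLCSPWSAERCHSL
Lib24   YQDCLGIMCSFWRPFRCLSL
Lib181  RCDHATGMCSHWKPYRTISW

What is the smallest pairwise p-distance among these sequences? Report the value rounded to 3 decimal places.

Pairwise Hamming distances:
  Lib53 vs Lib350: 10
  Lib53 vs Lib206: 9
  Lib53 vs Lib24: 9
  Lib53 vs Lib181: 6
  Lib350 vs Lib206: 14
  Lib350 vs Lib24: 15
  Lib350 vs Lib181: 13
  Lib206 vs Lib24: 11
  Lib206 vs Lib181: 12
  Lib24 vs Lib181: 12
The smallest is 6 mismatches, between Lib53 and Lib181; p = 6/20 = 0.300.

0.300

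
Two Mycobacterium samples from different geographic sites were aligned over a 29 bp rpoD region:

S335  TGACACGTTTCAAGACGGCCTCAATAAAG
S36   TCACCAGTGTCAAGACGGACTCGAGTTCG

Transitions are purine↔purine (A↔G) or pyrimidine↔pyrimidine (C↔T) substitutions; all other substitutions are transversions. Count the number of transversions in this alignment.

The sequences differ at positions 2 (G/C, transversion), 5 (A/C, transversion), 6 (C/A, transversion), 9 (T/G, transversion), 19 (C/A, transversion), 23 (A/G, transition), 25 (T/G, transversion), 26 (A/T, transversion), 27 (A/T, transversion), 28 (A/C, transversion).
Of the 10 differences, 1 transition and 9 transversions, so the answer is 9.

9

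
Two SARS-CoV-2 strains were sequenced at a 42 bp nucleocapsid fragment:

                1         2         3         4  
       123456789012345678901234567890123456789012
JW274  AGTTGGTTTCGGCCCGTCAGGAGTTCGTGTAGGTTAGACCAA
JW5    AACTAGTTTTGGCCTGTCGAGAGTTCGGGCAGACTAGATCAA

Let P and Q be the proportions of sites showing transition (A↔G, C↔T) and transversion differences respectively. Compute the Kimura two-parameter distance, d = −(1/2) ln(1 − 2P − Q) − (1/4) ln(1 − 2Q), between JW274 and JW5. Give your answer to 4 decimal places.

Mismatches occur at site 2 (G↔A, transition), site 3 (T↔C, transition), site 5 (G↔A, transition), site 10 (C↔T, transition), site 15 (C↔T, transition), site 19 (A↔G, transition), site 20 (G↔A, transition), site 28 (T↔G, transversion), site 30 (T↔C, transition), site 33 (G↔A, transition), site 34 (T↔C, transition), site 39 (C↔T, transition).
Of the 12 differences, 11 transitions and 1 transversion over 42 sites: P = 11/42 = 0.261905, Q = 1/42 = 0.023810.
d = −0.5·ln(0.452380) − 0.25·ln(0.952380) = −0.5·(-0.793233) − 0.25·(-0.048791) = 0.4088.

0.4088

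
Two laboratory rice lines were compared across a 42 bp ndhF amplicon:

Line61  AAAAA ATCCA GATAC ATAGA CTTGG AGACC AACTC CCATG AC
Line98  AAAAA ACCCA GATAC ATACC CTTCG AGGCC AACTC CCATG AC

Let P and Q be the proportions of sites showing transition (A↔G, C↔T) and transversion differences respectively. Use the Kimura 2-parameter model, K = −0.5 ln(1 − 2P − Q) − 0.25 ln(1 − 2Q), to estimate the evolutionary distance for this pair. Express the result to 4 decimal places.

0.1297

Differing sites — 7:T/C (Ti); 19:G/C (Tv); 20:A/C (Tv); 24:G/C (Tv); 28:A/G (Ti).
Of the 5 differences, 2 transitions and 3 transversions over 42 sites: P = 2/42 = 0.047619, Q = 3/42 = 0.071429.
d = −0.5·ln(0.833333) − 0.25·ln(0.857142) = −0.5·(-0.182322) − 0.25·(-0.154152) = 0.1297.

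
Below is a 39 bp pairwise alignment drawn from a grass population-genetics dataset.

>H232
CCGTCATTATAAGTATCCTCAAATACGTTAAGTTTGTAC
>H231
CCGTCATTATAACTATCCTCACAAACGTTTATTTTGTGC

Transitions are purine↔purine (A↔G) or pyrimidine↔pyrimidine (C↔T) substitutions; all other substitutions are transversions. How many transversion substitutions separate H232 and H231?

5

The sequences differ at positions 13 (G/C, transversion), 22 (A/C, transversion), 24 (T/A, transversion), 30 (A/T, transversion), 32 (G/T, transversion), 38 (A/G, transition).
Of the 6 differences, 1 transition and 5 transversions, so the answer is 5.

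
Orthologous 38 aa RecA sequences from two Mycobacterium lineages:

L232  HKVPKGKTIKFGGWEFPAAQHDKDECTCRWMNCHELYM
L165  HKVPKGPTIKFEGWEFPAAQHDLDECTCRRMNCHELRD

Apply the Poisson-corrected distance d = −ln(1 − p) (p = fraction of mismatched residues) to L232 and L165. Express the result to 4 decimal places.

Mismatches occur at site 7 (K→P), site 12 (G→E), site 23 (K→L), site 30 (W→R), site 37 (Y→R), site 38 (M→D).
p = 6/38 = 0.157895.
d = −ln(1 − 0.157895) = −ln(0.842105) = 0.1719.

0.1719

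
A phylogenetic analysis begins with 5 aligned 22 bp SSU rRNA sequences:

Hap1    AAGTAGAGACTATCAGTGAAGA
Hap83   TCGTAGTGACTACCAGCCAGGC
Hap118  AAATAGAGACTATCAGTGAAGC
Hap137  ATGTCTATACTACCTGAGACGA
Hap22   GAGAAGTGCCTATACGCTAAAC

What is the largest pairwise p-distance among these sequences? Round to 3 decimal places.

Pairwise Hamming distances:
  Hap1 vs Hap83: 8
  Hap1 vs Hap118: 2
  Hap1 vs Hap137: 8
  Hap1 vs Hap22: 10
  Hap83 vs Hap118: 8
  Hap83 vs Hap137: 11
  Hap83 vs Hap22: 10
  Hap118 vs Hap137: 10
  Hap118 vs Hap22: 10
  Hap137 vs Hap22: 16
The largest is 16 mismatches, between Hap137 and Hap22; p = 16/22 = 0.727.

0.727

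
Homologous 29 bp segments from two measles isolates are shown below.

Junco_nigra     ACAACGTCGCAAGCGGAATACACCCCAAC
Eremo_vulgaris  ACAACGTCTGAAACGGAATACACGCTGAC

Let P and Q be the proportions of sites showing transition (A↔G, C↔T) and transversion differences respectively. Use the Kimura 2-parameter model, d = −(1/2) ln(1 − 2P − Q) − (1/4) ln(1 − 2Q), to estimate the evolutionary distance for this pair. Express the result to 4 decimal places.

The sequences differ at positions 9 (G/T, transversion), 10 (C/G, transversion), 13 (G/A, transition), 24 (C/G, transversion), 26 (C/T, transition), 27 (A/G, transition).
Of the 6 differences, 3 transitions and 3 transversions over 29 sites: P = 3/29 = 0.103448, Q = 3/29 = 0.103448.
d = −0.5·ln(0.689656) − 0.25·ln(0.793104) = −0.5·(-0.371562) − 0.25·(-0.231801) = 0.2437.

0.2437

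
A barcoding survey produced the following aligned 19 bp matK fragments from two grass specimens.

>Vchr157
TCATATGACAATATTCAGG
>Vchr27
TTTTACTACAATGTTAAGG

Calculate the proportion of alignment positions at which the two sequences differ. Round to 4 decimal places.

0.3158

The sequences differ at positions 2 (C/T), 3 (A/T), 6 (T/C), 7 (G/T), 13 (A/G), 16 (C/A).
There are 6 differences over 19 sites, so p = 6/19 = 0.3158.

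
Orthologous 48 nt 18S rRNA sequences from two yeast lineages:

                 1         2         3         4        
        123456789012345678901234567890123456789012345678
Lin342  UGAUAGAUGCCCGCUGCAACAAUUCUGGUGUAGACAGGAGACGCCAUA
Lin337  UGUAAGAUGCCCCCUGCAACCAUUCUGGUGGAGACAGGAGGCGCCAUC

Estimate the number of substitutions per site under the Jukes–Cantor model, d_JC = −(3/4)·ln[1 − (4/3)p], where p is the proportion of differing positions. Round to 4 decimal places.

Mismatches occur at site 3 (A→U), site 4 (U→A), site 13 (G→C), site 21 (A→C), site 31 (U→G), site 41 (A→G), site 48 (A→C).
p = 7/48 = 0.145833.
d = −0.75 · ln(1 − (4/3)·0.145833) = −0.75 · ln(0.805556) = −0.75 · (-0.216223) = 0.1622.

0.1622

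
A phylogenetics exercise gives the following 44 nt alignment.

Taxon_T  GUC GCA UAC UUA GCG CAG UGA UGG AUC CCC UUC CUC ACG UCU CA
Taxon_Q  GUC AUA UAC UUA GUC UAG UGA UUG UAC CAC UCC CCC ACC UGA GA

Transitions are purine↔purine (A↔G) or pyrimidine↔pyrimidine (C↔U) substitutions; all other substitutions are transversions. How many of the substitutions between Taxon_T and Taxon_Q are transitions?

Differing sites — 4:G/A (Ti); 5:C/U (Ti); 14:C/U (Ti); 15:G/C (Tv); 16:C/U (Ti); 23:G/U (Tv); 25:A/U (Tv); 26:U/A (Tv); 29:C/A (Tv); 32:U/C (Ti); 35:U/C (Ti); 39:G/C (Tv); 41:C/G (Tv); 42:U/A (Tv); 43:C/G (Tv).
Of the 15 differences, 6 transitions and 9 transversions, so the answer is 6.

6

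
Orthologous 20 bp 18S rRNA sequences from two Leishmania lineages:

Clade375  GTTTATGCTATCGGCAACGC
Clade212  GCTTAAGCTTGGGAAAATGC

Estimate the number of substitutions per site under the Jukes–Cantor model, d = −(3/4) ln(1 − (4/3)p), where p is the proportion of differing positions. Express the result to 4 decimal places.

0.5716

Mismatches occur at site 2 (T→C), site 6 (T→A), site 10 (A→T), site 11 (T→G), site 12 (C→G), site 14 (G→A), site 15 (C→A), site 18 (C→T).
p = 8/20 = 0.400000.
d = −0.75 · ln(1 − (4/3)·0.400000) = −0.75 · ln(0.466667) = −0.75 · (-0.762139) = 0.5716.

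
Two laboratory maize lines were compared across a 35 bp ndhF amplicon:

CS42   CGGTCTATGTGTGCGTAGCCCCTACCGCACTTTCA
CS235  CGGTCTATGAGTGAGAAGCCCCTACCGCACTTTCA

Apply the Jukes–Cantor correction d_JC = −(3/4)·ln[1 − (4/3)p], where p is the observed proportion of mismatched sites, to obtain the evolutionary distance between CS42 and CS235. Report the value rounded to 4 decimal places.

Differing sites — 10:T/A; 14:C/A; 16:T/A.
p = 3/35 = 0.085714.
d = −0.75 · ln(1 − (4/3)·0.085714) = −0.75 · ln(0.885715) = −0.75 · (-0.121360) = 0.0910.

0.0910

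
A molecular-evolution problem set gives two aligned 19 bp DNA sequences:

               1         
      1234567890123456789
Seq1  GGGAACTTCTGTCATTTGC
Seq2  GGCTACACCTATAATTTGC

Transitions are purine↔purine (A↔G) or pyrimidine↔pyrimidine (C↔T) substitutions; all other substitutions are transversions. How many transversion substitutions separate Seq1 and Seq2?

The sequences differ at positions 3 (G/C, transversion), 4 (A/T, transversion), 7 (T/A, transversion), 8 (T/C, transition), 11 (G/A, transition), 13 (C/A, transversion).
Of the 6 differences, 2 transitions and 4 transversions, so the answer is 4.

4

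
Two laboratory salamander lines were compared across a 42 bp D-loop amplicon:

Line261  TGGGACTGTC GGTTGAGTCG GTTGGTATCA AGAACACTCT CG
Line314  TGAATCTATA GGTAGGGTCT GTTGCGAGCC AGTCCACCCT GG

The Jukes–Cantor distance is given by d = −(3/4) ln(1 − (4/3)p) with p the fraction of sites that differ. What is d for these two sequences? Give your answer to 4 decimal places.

Mismatches occur at site 3 (G/A), site 4 (G/A), site 5 (A/T), site 8 (G/A), site 10 (C/A), site 14 (T/A), site 16 (A/G), site 20 (G/T), site 25 (G/C), site 26 (T/G), site 28 (T/G), site 30 (A/C), site 33 (A/T), site 34 (A/C), site 38 (T/C), site 41 (C/G).
p = 16/42 = 0.380952.
d = −0.75 · ln(1 − (4/3)·0.380952) = −0.75 · ln(0.492064) = −0.75 · (-0.709146) = 0.5319.

0.5319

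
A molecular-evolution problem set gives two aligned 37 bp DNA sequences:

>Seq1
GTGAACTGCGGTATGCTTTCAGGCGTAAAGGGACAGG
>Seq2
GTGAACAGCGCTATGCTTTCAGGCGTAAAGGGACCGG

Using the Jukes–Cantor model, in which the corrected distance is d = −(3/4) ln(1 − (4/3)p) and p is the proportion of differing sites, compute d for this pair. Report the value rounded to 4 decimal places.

0.0858

Differing sites — 7:T/A; 11:G/C; 35:A/C.
p = 3/37 = 0.081081.
d = −0.75 · ln(1 − (4/3)·0.081081) = −0.75 · ln(0.891892) = −0.75 · (-0.114410) = 0.0858.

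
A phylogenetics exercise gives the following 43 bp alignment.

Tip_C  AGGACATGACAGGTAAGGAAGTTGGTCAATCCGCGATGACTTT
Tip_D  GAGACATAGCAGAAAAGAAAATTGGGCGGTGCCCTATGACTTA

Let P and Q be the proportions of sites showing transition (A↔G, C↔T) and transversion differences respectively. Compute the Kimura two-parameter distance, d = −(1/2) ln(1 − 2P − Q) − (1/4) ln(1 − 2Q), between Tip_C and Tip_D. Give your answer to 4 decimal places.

0.4902

Differing sites — 1:A/G (Ti); 2:G/A (Ti); 8:G/A (Ti); 9:A/G (Ti); 13:G/A (Ti); 14:T/A (Tv); 18:G/A (Ti); 21:G/A (Ti); 26:T/G (Tv); 28:A/G (Ti); 29:A/G (Ti); 31:C/G (Tv); 33:G/C (Tv); 35:G/T (Tv); 43:T/A (Tv).
Of the 15 differences, 9 transitions and 6 transversions over 43 sites: P = 9/43 = 0.209302, Q = 6/43 = 0.139535.
d = −0.5·ln(0.441861) − 0.25·ln(0.720930) = −0.5·(-0.816760) − 0.25·(-0.327213) = 0.4902.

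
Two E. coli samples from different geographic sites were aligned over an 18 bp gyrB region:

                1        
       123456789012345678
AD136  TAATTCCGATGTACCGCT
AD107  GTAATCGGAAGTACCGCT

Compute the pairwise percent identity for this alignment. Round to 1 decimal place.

72.2%

Mismatches occur at site 1 (T→G), site 2 (A→T), site 4 (T→A), site 7 (C→G), site 10 (T→A).
13 of the 18 sites match, so the percent identity is 13/18 × 100 = 72.2%.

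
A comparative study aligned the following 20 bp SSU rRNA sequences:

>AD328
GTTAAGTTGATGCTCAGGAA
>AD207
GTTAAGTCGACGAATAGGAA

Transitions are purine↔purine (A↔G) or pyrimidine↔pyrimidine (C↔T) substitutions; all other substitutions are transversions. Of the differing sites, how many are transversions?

2

Differing sites — 8:T/C (Ti); 11:T/C (Ti); 13:C/A (Tv); 14:T/A (Tv); 15:C/T (Ti).
Of the 5 differences, 3 transitions and 2 transversions, so the answer is 2.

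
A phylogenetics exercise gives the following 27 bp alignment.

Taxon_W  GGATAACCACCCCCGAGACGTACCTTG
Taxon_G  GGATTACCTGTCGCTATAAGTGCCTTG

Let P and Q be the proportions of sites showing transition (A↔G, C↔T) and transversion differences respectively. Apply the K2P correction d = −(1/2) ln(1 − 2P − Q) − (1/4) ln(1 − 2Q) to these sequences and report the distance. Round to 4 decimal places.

Mismatches occur at site 5 (A→T, transversion), site 9 (A→T, transversion), site 10 (C→G, transversion), site 11 (C→T, transition), site 13 (C→G, transversion), site 15 (G→T, transversion), site 17 (G→T, transversion), site 19 (C→A, transversion), site 22 (A→G, transition).
Of the 9 differences, 2 transitions and 7 transversions over 27 sites: P = 2/27 = 0.074074, Q = 7/27 = 0.259259.
d = −0.5·ln(0.592593) − 0.25·ln(0.481482) = −0.5·(-0.523247) − 0.25·(-0.730886) = 0.4443.

0.4443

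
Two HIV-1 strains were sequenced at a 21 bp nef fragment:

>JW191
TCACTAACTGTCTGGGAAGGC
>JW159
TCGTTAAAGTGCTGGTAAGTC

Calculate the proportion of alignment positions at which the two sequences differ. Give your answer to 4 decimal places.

The sequences differ at positions 3 (A/G), 4 (C/T), 8 (C/A), 9 (T/G), 10 (G/T), 11 (T/G), 16 (G/T), 20 (G/T).
There are 8 differences over 21 sites, so p = 8/21 = 0.3810.

0.3810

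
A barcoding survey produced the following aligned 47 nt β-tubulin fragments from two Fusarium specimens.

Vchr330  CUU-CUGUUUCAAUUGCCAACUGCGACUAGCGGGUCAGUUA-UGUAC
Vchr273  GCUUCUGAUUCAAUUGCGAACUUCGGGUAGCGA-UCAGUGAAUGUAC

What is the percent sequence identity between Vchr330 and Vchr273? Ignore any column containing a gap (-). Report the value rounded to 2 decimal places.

79.55%

Excluding the 3 gap columns leaves 44 comparable sites.
Mismatches occur at site 1 (C/G), site 2 (U/C), site 8 (U/A), site 18 (C/G), site 23 (G/U), site 26 (A/G), site 27 (C/G), site 33 (G/A), site 40 (U/G).
35 of the 44 comparable sites match, so the percent identity is 35/44 × 100 = 79.55%.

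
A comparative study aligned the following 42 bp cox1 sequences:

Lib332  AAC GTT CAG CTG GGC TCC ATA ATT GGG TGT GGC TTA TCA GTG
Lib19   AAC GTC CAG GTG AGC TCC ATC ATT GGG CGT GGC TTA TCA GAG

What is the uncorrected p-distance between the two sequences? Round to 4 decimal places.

0.1429

Differing sites — 6:T/C; 10:C/G; 13:G/A; 21:A/C; 28:T/C; 41:T/A.
There are 6 differences over 42 sites, so p = 6/42 = 0.1429.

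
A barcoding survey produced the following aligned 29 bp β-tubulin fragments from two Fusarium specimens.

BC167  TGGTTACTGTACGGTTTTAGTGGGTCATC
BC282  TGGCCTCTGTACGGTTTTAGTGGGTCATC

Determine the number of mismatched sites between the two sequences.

The sequences differ at positions 4 (T/C), 5 (T/C), 6 (A/T).
That gives 3 mismatches out of 29 aligned sites, so the Hamming distance is 3.

3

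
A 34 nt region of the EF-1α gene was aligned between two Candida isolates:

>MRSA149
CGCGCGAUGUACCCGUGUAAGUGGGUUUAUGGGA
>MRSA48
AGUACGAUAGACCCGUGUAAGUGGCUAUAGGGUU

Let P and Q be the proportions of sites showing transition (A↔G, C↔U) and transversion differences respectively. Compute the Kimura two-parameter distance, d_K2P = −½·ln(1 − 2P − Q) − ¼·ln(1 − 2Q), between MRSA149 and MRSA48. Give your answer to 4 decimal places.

0.3736

Mismatches occur at site 1 (C↔A, transversion), site 3 (C↔U, transition), site 4 (G↔A, transition), site 9 (G↔A, transition), site 10 (U↔G, transversion), site 25 (G↔C, transversion), site 27 (U↔A, transversion), site 30 (U↔G, transversion), site 33 (G↔U, transversion), site 34 (A↔U, transversion).
Of the 10 differences, 3 transitions and 7 transversions over 34 sites: P = 3/34 = 0.088235, Q = 7/34 = 0.205882.
d = −0.5·ln(0.617648) − 0.25·ln(0.588236) = −0.5·(-0.481837) − 0.25·(-0.530627) = 0.3736.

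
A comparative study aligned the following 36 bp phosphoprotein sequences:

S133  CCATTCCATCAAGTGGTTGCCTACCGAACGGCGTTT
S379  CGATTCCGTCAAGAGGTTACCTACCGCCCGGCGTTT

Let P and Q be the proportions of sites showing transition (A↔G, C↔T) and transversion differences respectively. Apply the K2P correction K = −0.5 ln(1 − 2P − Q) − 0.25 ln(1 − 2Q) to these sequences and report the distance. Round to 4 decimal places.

Differing sites — 2:C/G (Tv); 8:A/G (Ti); 14:T/A (Tv); 19:G/A (Ti); 27:A/C (Tv); 28:A/C (Tv).
Of the 6 differences, 2 transitions and 4 transversions over 36 sites: P = 2/36 = 0.055556, Q = 4/36 = 0.111111.
d = −0.5·ln(0.777777) − 0.25·ln(0.777778) = −0.5·(-0.251315) − 0.25·(-0.251314) = 0.1885.

0.1885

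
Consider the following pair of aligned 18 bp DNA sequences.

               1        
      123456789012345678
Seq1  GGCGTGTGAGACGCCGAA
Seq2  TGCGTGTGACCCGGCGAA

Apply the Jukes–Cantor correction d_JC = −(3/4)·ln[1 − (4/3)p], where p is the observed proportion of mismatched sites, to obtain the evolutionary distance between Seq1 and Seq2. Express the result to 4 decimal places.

0.2635

Mismatches occur at site 1 (G↔T), site 10 (G↔C), site 11 (A↔C), site 14 (C↔G).
p = 4/18 = 0.222222.
d = −0.75 · ln(1 − (4/3)·0.222222) = −0.75 · ln(0.703704) = −0.75 · (-0.351397) = 0.2635.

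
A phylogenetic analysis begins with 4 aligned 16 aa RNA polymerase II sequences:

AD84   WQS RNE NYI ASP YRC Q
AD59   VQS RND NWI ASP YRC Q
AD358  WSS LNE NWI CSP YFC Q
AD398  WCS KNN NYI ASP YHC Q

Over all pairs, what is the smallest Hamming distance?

Pairwise Hamming distances:
  AD84 vs AD59: 3
  AD84 vs AD358: 5
  AD84 vs AD398: 4
  AD59 vs AD358: 6
  AD59 vs AD398: 6
  AD358 vs AD398: 6
The smallest is 3, between AD84 and AD59.

3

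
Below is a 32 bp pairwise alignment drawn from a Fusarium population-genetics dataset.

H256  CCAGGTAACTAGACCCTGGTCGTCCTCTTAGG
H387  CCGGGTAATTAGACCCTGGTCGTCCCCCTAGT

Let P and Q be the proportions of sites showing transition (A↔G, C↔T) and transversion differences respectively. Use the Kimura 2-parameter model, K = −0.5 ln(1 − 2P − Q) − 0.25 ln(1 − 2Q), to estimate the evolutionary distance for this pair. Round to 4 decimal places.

0.1813

Mismatches occur at site 3 (A/G, transition), site 9 (C/T, transition), site 26 (T/C, transition), site 28 (T/C, transition), site 32 (G/T, transversion).
Of the 5 differences, 4 transitions and 1 transversion over 32 sites: P = 4/32 = 0.125000, Q = 1/32 = 0.031250.
d = −0.5·ln(0.718750) − 0.25·ln(0.937500) = −0.5·(-0.330242) − 0.25·(-0.064539) = 0.1813.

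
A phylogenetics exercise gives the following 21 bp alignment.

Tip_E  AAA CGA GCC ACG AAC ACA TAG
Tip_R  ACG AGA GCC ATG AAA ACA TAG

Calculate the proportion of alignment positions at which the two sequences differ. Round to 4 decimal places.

Differing sites — 2:A/C; 3:A/G; 4:C/A; 11:C/T; 15:C/A.
There are 5 differences over 21 sites, so p = 5/21 = 0.2381.

0.2381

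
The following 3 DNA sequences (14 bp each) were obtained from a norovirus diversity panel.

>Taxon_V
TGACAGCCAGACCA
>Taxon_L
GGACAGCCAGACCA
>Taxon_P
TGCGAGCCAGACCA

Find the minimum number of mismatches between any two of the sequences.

Pairwise Hamming distances:
  Taxon_V vs Taxon_L: 1
  Taxon_V vs Taxon_P: 2
  Taxon_L vs Taxon_P: 3
The smallest is 1, between Taxon_V and Taxon_L.

1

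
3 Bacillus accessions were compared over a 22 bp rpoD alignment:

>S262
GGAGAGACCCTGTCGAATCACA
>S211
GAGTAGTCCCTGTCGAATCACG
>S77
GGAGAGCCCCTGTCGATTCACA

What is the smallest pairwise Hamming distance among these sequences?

2

Pairwise Hamming distances:
  S262 vs S211: 5
  S262 vs S77: 2
  S211 vs S77: 6
The smallest is 2, between S262 and S77.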